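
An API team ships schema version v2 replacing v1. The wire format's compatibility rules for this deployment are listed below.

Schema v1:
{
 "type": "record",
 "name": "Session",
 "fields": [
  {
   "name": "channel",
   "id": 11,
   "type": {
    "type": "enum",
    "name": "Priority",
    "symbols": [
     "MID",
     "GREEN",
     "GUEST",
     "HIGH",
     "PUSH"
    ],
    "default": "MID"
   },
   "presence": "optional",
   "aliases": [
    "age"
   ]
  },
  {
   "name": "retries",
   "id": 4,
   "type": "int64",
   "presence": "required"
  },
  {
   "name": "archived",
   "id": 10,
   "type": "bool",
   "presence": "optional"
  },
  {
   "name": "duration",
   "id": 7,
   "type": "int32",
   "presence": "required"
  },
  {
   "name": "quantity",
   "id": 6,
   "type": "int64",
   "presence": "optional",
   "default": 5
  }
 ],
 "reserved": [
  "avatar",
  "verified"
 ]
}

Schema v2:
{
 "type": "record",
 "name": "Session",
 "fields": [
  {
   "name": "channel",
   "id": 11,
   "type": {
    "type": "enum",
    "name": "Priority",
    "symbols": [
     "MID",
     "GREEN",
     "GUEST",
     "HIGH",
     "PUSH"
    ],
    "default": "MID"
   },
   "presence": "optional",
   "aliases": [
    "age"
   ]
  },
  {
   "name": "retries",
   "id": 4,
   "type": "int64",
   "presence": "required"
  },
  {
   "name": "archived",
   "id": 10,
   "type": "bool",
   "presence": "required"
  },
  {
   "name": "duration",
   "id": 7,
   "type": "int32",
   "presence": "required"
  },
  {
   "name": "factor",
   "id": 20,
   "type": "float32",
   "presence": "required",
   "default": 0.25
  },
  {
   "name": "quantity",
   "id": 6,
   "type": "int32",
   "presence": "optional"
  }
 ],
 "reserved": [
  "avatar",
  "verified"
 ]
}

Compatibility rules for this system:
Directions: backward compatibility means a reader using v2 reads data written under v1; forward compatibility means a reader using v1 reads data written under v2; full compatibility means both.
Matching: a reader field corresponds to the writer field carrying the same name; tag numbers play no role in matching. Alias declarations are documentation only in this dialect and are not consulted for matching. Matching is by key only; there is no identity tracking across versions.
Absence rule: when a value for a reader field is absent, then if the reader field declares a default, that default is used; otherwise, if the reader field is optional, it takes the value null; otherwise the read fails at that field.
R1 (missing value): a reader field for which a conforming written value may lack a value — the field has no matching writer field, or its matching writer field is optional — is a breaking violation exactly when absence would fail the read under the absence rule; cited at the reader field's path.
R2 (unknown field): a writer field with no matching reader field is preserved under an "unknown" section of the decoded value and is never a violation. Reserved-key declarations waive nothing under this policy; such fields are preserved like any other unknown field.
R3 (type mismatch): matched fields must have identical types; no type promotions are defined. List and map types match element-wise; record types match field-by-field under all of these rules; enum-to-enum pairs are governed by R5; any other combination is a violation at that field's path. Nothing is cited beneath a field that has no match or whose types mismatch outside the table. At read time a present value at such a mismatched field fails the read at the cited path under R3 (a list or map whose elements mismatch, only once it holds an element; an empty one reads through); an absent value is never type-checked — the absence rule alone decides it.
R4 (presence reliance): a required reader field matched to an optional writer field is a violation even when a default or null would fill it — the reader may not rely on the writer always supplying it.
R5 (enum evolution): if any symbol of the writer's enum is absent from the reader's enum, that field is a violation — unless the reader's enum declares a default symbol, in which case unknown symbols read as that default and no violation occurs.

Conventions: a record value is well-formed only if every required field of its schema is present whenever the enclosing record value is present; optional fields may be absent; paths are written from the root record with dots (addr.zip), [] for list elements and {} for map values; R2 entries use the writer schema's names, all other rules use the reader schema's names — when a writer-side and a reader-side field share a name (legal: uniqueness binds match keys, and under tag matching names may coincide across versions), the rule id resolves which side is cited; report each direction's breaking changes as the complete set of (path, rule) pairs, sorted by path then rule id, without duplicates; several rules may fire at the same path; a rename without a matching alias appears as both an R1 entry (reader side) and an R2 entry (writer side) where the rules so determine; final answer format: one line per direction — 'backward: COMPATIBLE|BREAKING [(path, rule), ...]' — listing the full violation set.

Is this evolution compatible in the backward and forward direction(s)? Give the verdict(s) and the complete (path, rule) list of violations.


the writer's type comes first in each Session pair
backward analysis of Session with v2 as reader and v1 as writer:
  writer optional, Priority -> Priority: reader channel maps from writer channel
  writer required, int64 -> int64: reader retries maps from writer retries
  writer optional, bool -> bool: reader archived maps from writer archived
  writer required, int32 -> int32: reader duration maps from writer duration
  factor has no writer counterpart
  writer optional, int64 -> int32: reader quantity maps from writer quantity
  violation R1 at archived
  violation R4 at archived
  violation R3 at quantity
  => backward verdict for Session: BREAKING, 3 violation(s)
forward analysis of Session with v1 as reader and v2 as writer:
  writer optional, Priority -> Priority: reader channel maps from writer channel
  writer required, int64 -> int64: reader retries maps from writer retries
  writer required, bool -> bool: reader archived maps from writer archived
  writer required, int32 -> int32: reader duration maps from writer duration
  writer optional, int32 -> int64: reader quantity maps from writer quantity
  factor (writer side), unknown to reader
  violation R3 at quantity
  => forward verdict for Session: BREAKING, 1 violation(s)

backward: BREAKING [(archived, R1), (archived, R4), (quantity, R3)]; forward: BREAKING [(quantity, R3)]


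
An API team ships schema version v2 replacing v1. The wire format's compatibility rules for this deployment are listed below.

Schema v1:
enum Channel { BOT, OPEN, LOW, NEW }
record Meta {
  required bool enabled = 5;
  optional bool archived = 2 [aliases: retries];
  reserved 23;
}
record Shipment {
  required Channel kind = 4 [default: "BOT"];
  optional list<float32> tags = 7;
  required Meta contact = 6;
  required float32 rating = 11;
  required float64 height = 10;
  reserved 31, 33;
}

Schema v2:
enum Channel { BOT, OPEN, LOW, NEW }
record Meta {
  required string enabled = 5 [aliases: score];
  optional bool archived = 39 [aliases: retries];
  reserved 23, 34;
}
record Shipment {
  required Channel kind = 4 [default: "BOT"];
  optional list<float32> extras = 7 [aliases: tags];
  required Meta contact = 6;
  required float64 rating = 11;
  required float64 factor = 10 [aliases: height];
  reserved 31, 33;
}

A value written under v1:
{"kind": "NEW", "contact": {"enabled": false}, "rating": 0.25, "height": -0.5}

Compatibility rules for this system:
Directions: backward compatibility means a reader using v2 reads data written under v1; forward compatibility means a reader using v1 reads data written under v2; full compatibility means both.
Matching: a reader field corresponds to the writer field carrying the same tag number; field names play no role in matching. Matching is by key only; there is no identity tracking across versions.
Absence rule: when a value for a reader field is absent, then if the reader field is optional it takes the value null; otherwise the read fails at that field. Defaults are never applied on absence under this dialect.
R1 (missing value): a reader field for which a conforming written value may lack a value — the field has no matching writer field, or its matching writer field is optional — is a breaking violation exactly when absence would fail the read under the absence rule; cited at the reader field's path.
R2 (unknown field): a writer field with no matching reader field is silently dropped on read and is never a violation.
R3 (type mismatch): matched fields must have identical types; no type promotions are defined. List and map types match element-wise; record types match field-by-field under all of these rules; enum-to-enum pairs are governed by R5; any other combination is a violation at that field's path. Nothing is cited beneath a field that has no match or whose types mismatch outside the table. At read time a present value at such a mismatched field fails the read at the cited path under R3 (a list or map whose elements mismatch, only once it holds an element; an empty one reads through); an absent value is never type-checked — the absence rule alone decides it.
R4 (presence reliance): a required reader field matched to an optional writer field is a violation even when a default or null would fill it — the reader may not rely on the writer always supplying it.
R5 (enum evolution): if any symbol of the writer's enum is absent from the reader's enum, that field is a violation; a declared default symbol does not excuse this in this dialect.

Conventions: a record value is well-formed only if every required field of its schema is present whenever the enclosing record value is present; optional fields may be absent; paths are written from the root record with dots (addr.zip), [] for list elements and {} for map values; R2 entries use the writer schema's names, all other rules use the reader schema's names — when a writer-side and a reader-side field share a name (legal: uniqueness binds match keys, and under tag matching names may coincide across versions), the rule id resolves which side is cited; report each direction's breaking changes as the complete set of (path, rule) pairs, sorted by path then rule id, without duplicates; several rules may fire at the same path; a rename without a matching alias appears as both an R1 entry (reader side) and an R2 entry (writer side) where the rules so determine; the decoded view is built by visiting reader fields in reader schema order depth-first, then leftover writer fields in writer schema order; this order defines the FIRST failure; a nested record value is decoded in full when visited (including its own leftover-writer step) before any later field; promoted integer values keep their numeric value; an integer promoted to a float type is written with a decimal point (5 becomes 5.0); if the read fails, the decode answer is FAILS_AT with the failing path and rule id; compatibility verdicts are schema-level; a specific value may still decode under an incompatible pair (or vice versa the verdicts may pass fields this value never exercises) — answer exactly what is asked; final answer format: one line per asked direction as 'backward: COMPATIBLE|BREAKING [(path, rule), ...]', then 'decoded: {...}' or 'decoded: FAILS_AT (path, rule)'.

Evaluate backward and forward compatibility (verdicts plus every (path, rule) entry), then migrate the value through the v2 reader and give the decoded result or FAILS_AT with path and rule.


in Shipment below, arrows point writer -> reader
checking backward for Shipment: reader v2 against writer v1:
  kind: paired with writer kind (Channel -> Channel; writer required)
  extras: paired with writer tags (list<float32> -> list<float32>; writer optional)
  contact: paired with writer contact (Meta -> Meta; writer required)
  rating: paired with writer rating (float32 -> float64; writer required)
  factor: paired with writer height (float64 -> float64; writer required)
  contact.enabled: paired with writer contact.enabled (bool -> string; writer required)
  contact.archived: no writer-side match
  leftover writer field: contact.archived
  breaking: (contact.enabled, R3)
  breaking: (rating, R3)
  backward on Shipment therefore BREAKING (2)
checking forward for Shipment: reader v1 against writer v2:
  kind: paired with writer kind (Channel -> Channel; writer required)
  tags: paired with writer extras (list<float32> -> list<float32>; writer optional)
  contact: paired with writer contact (Meta -> Meta; writer required)
  rating: paired with writer rating (float64 -> float32; writer required)
  height: paired with writer factor (float64 -> float64; writer required)
  contact.enabled: paired with writer contact.enabled (string -> bool; writer required)
  contact.archived: no writer-side match
  leftover writer field: contact.archived
  breaking: (contact.enabled, R3)
  breaking: (rating, R3)
  forward on Shipment therefore BREAKING (2)
decode (reader v2):
  kind := "NEW"
  extras := null (not supplied -> null)
  read fails at contact.enabled under R3
  => FAILS_AT (contact.enabled, R3)

backward: BREAKING [(contact.enabled, R3), (rating, R3)]; forward: BREAKING [(contact.enabled, R3), (rating, R3)]; decoded: FAILS_AT (contact.enabled, R3)


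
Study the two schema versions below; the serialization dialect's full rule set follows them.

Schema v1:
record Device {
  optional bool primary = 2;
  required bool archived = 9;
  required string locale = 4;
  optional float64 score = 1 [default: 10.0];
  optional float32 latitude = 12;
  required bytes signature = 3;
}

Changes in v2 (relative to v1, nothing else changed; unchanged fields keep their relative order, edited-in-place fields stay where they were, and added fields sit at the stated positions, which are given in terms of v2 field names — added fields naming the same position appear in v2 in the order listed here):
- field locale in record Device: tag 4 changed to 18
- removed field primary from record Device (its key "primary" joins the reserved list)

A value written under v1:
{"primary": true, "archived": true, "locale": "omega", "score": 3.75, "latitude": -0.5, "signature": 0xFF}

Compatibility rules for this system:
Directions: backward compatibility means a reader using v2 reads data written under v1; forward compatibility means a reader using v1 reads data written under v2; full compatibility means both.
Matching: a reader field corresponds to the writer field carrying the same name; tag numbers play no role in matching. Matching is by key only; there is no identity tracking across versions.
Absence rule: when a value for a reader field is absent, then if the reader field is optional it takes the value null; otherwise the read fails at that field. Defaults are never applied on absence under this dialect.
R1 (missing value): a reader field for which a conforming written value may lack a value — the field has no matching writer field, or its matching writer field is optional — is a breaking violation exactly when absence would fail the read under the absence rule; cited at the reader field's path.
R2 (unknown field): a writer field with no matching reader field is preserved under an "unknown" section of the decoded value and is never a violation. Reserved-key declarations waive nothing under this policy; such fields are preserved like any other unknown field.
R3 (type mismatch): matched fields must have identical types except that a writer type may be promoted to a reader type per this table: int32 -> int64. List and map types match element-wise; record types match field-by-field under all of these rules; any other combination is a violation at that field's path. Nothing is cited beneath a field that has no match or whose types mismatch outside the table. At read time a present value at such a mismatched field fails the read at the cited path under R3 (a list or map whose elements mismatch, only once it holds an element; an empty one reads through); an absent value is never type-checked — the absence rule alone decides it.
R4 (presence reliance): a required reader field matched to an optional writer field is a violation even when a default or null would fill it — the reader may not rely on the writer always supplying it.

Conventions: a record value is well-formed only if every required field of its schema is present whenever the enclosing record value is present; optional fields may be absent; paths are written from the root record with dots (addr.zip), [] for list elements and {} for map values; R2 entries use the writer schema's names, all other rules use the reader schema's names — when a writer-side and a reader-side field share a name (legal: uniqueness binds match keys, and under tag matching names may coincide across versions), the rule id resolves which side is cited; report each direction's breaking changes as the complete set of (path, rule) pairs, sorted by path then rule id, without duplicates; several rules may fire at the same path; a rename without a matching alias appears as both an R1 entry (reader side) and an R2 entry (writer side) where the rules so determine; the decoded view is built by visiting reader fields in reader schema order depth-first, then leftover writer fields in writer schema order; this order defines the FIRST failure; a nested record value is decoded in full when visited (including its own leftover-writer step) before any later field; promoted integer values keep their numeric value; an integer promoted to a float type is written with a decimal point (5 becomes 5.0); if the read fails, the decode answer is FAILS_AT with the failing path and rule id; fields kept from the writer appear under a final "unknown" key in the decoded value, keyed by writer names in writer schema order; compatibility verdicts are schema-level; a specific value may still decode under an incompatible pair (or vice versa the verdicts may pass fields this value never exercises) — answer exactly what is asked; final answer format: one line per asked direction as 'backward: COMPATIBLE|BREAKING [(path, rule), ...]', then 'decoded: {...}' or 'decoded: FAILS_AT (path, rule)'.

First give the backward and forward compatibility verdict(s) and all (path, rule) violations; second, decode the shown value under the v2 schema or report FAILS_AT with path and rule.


each type pair in Device: writer, then reader
backward analysis of Device with v2 as reader and v1 as writer:
  archived <- archived (bool -> bool, writer required)
  locale <- locale (string -> string, writer required)
  score <- score (float64 -> float64, writer optional)
  latitude <- latitude (float32 -> float32, writer optional)
  signature <- signature (bytes -> bytes, writer required)
  writer field primary has no reader counterpart
  => no violations; backward on Device: COMPATIBLE
forward analysis of Device with v1 as reader and v2 as writer:
  primary: no writer-side match
  archived <- archived (bool -> bool, writer required)
  locale <- locale (string -> string, writer required)
  score <- score (float64 -> float64, writer optional)
  latitude <- latitude (float32 -> float32, writer optional)
  signature <- signature (bytes -> bytes, writer required)
  => no violations; forward on Device: COMPATIBLE
migrating the Device value to v2:
  archived := true
  locale := "omega"
  score := 3.75
  latitude := -0.5
  signature := 0xFF
  writer primary: kept under "unknown"
  => decoded: {"archived": true, "locale": "omega", "score": 3.75, "latitude": -0.5, "signature": 0xFF, "unknown": {"primary": true}}

backward: COMPATIBLE []; forward: COMPATIBLE []; decoded: {"archived": true, "locale": "omega", "score": 3.75, "latitude": -0.5, "signature": 0xFF, "unknown": {"primary": true}}


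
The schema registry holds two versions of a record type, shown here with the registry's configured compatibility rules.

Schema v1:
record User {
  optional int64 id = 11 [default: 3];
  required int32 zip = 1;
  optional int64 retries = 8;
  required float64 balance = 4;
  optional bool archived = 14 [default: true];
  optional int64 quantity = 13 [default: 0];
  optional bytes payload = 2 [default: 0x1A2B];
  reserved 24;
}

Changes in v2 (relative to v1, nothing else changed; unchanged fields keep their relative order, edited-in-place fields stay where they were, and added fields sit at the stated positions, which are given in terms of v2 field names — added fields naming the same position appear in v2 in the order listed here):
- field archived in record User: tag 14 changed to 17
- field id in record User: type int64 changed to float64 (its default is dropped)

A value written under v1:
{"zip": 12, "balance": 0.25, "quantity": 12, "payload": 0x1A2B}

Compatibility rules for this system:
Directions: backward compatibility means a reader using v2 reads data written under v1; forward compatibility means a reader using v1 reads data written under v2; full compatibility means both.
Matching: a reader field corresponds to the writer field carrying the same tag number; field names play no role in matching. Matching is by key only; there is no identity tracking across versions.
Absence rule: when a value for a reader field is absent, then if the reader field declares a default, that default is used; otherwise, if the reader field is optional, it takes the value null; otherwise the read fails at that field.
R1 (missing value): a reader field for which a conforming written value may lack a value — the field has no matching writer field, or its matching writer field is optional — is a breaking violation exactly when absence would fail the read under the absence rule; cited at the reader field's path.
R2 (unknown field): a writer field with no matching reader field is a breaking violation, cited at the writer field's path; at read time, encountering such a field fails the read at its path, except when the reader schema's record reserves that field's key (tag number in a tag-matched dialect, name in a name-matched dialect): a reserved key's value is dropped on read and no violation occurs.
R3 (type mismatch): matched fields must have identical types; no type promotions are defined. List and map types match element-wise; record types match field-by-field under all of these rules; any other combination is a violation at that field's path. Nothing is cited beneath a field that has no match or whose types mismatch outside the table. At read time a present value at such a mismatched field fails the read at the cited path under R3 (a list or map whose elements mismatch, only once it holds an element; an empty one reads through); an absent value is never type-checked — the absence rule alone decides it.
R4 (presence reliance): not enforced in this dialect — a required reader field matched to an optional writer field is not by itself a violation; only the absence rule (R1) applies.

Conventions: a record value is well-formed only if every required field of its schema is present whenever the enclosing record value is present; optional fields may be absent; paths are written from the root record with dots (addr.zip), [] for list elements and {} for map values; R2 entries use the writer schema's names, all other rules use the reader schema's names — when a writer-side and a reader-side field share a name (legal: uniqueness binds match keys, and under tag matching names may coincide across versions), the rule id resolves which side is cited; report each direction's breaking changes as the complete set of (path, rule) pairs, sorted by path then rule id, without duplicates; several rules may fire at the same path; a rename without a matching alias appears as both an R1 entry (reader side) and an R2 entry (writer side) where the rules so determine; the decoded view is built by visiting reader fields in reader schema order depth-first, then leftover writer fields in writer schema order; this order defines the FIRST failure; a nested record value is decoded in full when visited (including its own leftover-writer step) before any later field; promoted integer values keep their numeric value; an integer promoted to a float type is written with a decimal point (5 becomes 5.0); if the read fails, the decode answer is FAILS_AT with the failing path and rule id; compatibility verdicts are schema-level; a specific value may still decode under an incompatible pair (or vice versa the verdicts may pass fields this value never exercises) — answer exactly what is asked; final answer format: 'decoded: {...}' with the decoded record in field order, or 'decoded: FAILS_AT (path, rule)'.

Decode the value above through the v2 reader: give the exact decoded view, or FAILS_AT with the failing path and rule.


in User below, arrows point writer -> reader
decoding the User value with the v2 reader:
  id := null (absent, optional -> null)
  zip := 12
  retries := null (absent, optional -> null)
  balance := 0.25
  archived := true (absent -> default)
  quantity := 12
  payload := 0x1A2B
  => decoded: {"id": null, "zip": 12, "retries": null, "balance": 0.25, "archived": true, "quantity": 12, "payload": 0x1A2B}
diffs on User not affecting the asked answer:
  field archived in record User: tag 14 changed to 17 -> schema-level compatibility only; this User value's decode is unchanged

decoded: {"id": null, "zip": 12, "retries": null, "balance": 0.25, "archived": true, "quantity": 12, "payload": 0x1A2B}


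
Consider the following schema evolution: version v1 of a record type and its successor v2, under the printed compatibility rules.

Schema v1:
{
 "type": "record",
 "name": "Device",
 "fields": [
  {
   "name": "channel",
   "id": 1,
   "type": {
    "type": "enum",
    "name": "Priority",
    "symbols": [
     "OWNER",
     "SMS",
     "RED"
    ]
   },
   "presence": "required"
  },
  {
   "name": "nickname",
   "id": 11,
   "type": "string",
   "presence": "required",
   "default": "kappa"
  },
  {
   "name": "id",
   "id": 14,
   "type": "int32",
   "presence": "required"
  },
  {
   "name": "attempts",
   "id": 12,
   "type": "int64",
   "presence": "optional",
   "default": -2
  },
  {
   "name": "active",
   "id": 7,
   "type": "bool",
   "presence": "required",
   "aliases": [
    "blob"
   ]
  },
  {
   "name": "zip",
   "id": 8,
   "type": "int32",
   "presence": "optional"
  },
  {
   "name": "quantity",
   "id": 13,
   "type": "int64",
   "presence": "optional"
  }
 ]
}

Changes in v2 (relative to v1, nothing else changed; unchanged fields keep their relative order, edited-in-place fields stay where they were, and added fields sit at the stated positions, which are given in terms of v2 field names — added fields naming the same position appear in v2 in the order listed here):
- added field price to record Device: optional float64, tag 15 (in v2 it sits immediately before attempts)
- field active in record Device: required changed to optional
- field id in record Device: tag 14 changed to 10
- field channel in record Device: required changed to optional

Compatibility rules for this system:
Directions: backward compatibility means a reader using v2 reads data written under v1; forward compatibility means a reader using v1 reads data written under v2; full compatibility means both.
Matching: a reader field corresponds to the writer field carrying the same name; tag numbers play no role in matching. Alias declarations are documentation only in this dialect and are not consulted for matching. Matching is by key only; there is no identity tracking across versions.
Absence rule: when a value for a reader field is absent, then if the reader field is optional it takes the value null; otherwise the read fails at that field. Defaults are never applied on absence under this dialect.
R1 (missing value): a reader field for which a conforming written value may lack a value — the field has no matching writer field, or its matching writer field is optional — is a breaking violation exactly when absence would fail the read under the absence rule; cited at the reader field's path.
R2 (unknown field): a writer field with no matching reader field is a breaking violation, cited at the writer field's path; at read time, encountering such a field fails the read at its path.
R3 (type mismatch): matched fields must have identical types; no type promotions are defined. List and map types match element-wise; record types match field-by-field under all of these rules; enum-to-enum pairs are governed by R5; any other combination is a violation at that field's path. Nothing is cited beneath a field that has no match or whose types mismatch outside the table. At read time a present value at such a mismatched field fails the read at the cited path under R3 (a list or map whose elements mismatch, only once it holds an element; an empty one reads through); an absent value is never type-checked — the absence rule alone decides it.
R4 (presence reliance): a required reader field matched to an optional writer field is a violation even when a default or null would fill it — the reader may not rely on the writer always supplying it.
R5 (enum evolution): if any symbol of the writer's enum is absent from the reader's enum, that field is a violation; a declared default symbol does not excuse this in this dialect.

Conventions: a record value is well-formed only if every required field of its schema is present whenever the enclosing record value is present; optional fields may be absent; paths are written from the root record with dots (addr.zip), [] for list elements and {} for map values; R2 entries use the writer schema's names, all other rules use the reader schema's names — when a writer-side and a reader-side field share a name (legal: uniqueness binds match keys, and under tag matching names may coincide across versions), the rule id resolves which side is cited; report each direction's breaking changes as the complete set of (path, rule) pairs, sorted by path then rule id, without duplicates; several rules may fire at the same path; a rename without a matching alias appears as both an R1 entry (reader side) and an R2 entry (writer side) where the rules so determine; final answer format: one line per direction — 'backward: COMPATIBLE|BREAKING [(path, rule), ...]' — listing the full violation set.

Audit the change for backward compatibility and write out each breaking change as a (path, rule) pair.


in Device below, arrows point writer -> reader
checking backward for Device: reader v2 against writer v1:
  channel: Priority -> Priority, writer required; from channel
  nickname: string -> string, writer required; from nickname
  id: int32 -> int32, writer required; from id
  price: no writer match
  attempts: int64 -> int64, writer optional; from attempts
  active: bool -> bool, writer required; from active
  zip: int32 -> int32, writer optional; from zip
  quantity: int64 -> int64, writer optional; from quantity
  => backward: COMPATIBLE
diffs on Device not affecting the asked answer:
  added field price to record Device: optional float64, tag 15 (in v2 it sits immediately before attempts) -> its effect on Device is confined to the forward direction, not asked
  field active in record Device: required changed to optional -> its effect on Device is confined to the forward direction, not asked
  field id in record Device: tag 14 changed to 10 -> triggers nothing under Device's printed rules — same verdict
  field channel in record Device: required changed to optional -> its effect on Device is confined to the forward direction, not asked

backward: COMPATIBLE []


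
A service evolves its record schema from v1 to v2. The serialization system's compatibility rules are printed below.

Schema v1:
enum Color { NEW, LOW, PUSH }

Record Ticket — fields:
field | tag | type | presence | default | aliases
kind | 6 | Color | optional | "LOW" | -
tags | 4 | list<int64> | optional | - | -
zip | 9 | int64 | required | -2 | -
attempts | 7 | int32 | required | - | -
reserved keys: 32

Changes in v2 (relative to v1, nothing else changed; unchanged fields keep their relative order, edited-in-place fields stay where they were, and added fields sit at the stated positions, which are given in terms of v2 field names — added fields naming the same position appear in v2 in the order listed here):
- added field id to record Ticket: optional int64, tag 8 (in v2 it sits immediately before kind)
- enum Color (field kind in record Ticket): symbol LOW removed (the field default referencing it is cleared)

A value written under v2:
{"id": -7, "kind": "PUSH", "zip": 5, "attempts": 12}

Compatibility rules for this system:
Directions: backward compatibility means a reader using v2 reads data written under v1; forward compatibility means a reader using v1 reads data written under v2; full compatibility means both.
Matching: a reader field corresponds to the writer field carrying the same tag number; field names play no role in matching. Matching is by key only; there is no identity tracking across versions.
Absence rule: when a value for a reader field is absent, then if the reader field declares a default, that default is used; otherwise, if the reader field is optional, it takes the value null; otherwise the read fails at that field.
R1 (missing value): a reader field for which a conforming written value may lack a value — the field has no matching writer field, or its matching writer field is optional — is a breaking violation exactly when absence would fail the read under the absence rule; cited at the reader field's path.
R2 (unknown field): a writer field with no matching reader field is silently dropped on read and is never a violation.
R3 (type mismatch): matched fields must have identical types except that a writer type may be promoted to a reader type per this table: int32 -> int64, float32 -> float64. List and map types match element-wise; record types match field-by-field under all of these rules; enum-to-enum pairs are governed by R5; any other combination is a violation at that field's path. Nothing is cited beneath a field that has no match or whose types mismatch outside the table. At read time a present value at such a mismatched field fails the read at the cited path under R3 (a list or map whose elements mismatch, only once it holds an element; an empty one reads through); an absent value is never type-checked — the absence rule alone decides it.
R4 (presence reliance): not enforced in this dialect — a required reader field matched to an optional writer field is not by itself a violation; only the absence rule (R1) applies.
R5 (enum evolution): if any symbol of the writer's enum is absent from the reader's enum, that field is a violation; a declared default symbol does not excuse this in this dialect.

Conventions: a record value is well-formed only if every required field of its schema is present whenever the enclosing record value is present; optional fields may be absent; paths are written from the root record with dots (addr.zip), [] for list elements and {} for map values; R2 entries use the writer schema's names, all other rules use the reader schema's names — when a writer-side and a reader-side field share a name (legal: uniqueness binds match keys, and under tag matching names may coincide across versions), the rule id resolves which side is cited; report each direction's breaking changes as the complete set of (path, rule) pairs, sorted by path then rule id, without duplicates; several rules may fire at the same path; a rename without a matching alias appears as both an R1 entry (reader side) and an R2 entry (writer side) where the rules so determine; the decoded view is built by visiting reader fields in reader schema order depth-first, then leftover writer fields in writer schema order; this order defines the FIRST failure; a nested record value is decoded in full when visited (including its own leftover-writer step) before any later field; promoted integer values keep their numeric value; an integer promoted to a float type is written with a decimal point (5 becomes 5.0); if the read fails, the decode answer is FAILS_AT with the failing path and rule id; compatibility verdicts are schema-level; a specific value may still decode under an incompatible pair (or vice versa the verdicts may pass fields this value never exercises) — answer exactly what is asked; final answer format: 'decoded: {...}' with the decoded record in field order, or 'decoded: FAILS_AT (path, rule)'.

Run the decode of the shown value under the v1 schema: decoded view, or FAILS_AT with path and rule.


each type pair in Ticket: writer, then reader
migrating the Ticket value to v1:
  kind := "PUSH"
  tags := null (not supplied -> null)
  zip := 5
  attempts := 12
  writer id: unmatched, discarded
  => decoded: {"kind": "PUSH", "tags": null, "zip": 5, "attempts": 12}
the rest of the Ticket diff is inert for this question:
  added field id to record Ticket: optional int64, tag 8 (in v2 it sits immediately before kind) -> fires no rule on Ticket under this dialect and leaves the result unchanged
  enum Color (field kind in record Ticket): symbol LOW removed (the field default referencing it is cleared) -> a verdict-level change on Ticket — the shown value reads the same

decoded: {"kind": "PUSH", "tags": null, "zip": 5, "attempts": 12}


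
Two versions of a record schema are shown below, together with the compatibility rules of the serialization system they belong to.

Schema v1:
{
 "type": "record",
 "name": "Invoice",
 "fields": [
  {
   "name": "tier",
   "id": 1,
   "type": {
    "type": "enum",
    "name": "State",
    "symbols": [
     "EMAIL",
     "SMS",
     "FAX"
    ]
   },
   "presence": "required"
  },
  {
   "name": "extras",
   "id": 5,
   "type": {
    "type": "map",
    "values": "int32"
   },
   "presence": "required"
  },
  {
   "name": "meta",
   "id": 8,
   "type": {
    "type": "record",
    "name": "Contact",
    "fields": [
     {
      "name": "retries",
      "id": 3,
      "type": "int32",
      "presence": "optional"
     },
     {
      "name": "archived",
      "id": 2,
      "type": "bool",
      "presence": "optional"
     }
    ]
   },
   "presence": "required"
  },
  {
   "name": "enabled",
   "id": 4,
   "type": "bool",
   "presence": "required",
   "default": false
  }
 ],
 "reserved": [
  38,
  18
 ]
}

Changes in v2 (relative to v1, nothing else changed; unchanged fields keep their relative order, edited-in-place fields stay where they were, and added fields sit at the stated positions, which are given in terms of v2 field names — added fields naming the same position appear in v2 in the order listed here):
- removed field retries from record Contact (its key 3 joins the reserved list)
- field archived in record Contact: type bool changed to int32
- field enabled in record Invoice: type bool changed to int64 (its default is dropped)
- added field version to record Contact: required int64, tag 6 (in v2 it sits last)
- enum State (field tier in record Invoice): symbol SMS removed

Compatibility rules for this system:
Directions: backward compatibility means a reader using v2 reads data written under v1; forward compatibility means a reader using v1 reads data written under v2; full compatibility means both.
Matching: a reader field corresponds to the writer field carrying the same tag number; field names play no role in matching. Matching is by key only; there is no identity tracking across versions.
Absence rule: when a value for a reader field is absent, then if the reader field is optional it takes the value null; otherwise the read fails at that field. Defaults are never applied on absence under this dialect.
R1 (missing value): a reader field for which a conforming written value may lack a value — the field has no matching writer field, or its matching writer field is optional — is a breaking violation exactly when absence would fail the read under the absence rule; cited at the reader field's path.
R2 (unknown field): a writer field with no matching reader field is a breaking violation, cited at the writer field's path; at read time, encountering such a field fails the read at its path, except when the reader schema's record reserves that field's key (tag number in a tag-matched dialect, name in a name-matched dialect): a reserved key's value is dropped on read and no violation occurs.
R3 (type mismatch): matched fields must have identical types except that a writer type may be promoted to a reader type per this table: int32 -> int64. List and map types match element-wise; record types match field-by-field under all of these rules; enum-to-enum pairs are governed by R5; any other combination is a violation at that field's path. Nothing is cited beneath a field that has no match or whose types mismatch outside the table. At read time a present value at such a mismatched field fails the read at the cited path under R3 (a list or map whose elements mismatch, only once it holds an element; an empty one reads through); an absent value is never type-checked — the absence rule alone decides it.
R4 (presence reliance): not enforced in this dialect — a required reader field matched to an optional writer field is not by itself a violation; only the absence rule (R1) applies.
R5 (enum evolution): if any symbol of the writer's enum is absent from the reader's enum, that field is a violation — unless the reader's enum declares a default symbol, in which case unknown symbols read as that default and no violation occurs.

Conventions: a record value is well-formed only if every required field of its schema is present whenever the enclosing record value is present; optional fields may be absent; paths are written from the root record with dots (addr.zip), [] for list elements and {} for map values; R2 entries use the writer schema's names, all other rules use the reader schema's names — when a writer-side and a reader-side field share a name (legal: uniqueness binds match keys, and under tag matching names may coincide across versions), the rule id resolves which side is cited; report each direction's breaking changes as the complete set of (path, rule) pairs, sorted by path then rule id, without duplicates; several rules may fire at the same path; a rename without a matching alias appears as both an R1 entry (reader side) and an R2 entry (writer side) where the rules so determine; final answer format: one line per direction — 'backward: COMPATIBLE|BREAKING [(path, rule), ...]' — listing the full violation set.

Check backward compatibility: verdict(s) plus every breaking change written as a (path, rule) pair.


arrows below run writer -> reader for Invoice
backward for Invoice (reader v2, writer v1):
  writer required, State -> State: reader tier maps from writer tier
  writer required, map<string, int32> -> map<string, int32>: reader extras maps from writer extras
  writer required, Contact -> Contact: reader meta maps from writer meta
  writer required, bool -> int64: reader enabled maps from writer enabled
  writer optional, bool -> int32: reader meta.archived maps from writer meta.archived
  meta.version: no writer-side match
  writer meta.retries: unknown to reader
  R3 fires at enabled
  R3 fires at meta.archived
  R1 fires at meta.version
  R5 fires at tier
  => backward verdict for Invoice: BREAKING, 4 violation(s)
the rest of the Invoice diff is inert for this question:
  removed field retries from record Contact (its key 3 joins the reserved list) -> no rule fires on it in Invoice's dialect; the asked verdict holds

backward: BREAKING [(enabled, R3), (meta.archived, R3), (meta.version, R1), (tier, R5)]
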